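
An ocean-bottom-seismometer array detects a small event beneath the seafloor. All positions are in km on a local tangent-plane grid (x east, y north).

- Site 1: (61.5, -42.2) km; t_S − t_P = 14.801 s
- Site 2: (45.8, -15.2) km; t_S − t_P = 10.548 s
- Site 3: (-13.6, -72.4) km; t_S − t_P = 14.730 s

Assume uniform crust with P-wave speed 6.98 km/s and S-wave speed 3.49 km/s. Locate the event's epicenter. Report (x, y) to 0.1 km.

Distance from S−P lag: d = Δt · v_P v_S / (v_P − v_S) = Δt · (6.98·3.49)/(6.98−3.49) ≈ 6.9800·Δt.
So d_Site 1 = 103.31, d_Site 2 = 73.63, d_Site 3 = 102.82 km.
Circle about each station: (x − 61.5)² + (y + 42.2)² = 103.31²; (x − 45.8)² + (y + 15.2)² = 73.63²; (x + 13.6)² + (y + 72.4)² = 102.82².
Subtracting the Site 1 equation from the Site 2 and Site 3 equations removes the quadratic terms:
-31.4 x + 54.0 y = 2017.17
-150.2 x − 60.4 y = -35.37
Solving the 2×2 system: x ≈ -12.0, y ≈ 30.4 km.

(-12.0, 30.4)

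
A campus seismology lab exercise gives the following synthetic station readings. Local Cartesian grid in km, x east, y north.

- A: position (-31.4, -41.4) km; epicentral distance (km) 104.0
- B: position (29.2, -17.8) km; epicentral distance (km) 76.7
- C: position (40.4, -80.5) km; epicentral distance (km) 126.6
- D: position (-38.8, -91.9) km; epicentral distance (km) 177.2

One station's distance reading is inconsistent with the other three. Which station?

A

Solve using three stations at a time. Using B, C, D (subtract circle equations pairwise → linear system) gives (x, y) ≈ (79.7, 39.8).
Distances from that point to each station vs reported:
  A: calculated 137.6 vs reported 104.0 → residual 33.6 km
  B: calculated 76.6 vs reported 76.7 → residual 0.1 km
  C: calculated 126.5 vs reported 126.6 → residual 0.1 km
  D: calculated 177.2 vs reported 177.2 → residual 0.0 km
B, C, D are mutually consistent (residuals ≈ 0); A is off by 33.6 km.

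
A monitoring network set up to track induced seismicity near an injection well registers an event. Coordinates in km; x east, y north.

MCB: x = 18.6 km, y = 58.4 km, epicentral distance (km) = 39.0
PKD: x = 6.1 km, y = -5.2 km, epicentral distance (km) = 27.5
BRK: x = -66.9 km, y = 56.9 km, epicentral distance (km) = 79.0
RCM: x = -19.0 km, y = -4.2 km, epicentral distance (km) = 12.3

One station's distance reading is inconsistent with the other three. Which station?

RCM

Solve using three stations at a time. Using MCB, PKD, BRK (subtract circle equations pairwise → linear system) gives (x, y) ≈ (4.1, 22.2).
Distances from that point to each station vs reported:
  MCB: calculated 39.0 vs reported 39.0 → residual 0.0 km
  PKD: calculated 27.5 vs reported 27.5 → residual 0.0 km
  BRK: calculated 79.0 vs reported 79.0 → residual 0.0 km
  RCM: calculated 35.1 vs reported 12.3 → residual 22.8 km
MCB, PKD, BRK are mutually consistent (residuals ≈ 0); RCM is off by 22.8 km.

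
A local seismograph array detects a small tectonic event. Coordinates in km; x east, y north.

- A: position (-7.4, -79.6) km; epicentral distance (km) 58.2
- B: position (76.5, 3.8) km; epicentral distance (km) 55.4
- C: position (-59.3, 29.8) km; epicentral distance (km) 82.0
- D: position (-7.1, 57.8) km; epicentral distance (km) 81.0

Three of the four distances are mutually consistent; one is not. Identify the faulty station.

Solve using three stations at a time. Using A, C, D (subtract circle equations pairwise → linear system) gives (x, y) ≈ (3.9, -22.5).
Distances from that point to each station vs reported:
  A: calculated 58.2 vs reported 58.2 → residual 0.0 km
  B: calculated 77.2 vs reported 55.4 → residual 21.8 km
  C: calculated 82.0 vs reported 82.0 → residual 0.0 km
  D: calculated 81.0 vs reported 81.0 → residual 0.0 km
A, C, D are mutually consistent (residuals ≈ 0); B is off by 21.8 km.

B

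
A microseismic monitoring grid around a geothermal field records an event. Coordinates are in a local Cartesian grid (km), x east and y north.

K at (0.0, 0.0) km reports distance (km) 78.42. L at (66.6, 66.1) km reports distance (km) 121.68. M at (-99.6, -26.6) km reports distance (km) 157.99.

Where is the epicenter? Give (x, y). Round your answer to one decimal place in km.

x ≈ 55.8 km, y ≈ -55.1 km

Circle about each station: x² + y² = 78.42²; (x − 66.6)² + (y − 66.1)² = 121.68²; (x + 99.6)² + (y + 26.6)² = 157.99².
Subtracting the K equation from the L and M equations removes the quadratic terms:
133.2 x + 132.2 y = 148.44
-199.2 x − 53.2 y = -8183.42
Solving the 2×2 system: x ≈ 55.8, y ≈ -55.1 km.
Check against K (with the unrounded x, y): √(x²+y²) = 78.41 ≈ 78.42 km. ✓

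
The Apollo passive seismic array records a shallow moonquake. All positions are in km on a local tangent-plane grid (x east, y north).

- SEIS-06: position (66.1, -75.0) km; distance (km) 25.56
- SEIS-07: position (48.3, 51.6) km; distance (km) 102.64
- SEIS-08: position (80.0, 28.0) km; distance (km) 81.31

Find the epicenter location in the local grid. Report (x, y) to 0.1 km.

(58.8, -50.5)

Circle about each station: (x − 66.1)² + (y + 75.0)² = 25.56²; (x − 48.3)² + (y − 51.6)² = 102.64²; (x − 80.0)² + (y − 28.0)² = 81.31².
Subtracting the SEIS-06 equation from the SEIS-07 and SEIS-08 equations removes the quadratic terms:
-35.6 x + 253.2 y = -14880.42
27.8 x + 206.0 y = -8768.21
Solving the 2×2 system: x ≈ 58.8, y ≈ -50.5 km.
Check against SEIS-06 (with the unrounded x, y): √((x − 66.1)²+(y + 75.0)²) = 25.56 ≈ 25.56 km. ✓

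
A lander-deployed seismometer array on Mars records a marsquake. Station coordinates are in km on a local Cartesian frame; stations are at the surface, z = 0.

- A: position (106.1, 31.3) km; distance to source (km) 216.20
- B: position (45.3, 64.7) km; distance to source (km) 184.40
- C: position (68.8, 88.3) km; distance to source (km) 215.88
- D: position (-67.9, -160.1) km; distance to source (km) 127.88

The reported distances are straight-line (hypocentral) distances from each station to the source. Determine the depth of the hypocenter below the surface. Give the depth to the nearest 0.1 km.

Each station gives a sphere (x−x_i)² + (y−y_i)² + z² = d_i² (stations at z=0).
Subtracting the A sphere from B and C: z² cancels, leaving linear equations in x and y:
-121.6 x + 66.8 y = 6740.36
-74.6 x + 114.0 y = 431.70
Solving: x ≈ -83.292, y ≈ -50.719 km (keep extra digits for the depth step; rounded: -83.3, -50.7).
Then from the A sphere: z² = 216.20² − (x − 106.1)² − (y − 31.3)² with x = -83.292, y = -50.719, so z ≈ 64.389 ≈ 64.4 km.
Check against D (with the unrounded solution): distance 127.86 ≈ 127.88 km. ✓

z ≈ 64.4 km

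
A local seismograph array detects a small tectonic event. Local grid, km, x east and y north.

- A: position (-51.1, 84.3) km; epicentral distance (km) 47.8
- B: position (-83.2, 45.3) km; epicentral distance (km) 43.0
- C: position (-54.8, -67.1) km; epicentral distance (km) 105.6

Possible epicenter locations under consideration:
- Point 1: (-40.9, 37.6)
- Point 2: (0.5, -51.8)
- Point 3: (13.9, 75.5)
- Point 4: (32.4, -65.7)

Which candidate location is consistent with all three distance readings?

Point 1

For each candidate, compare |candidate − station| to the reported distance:
Point 1: residuals A 0.0, B 0.0, C 0.0 → max 0.0 km
Point 2: residuals A 97.8, B 85.2, C 48.2 → max 97.8 km
Point 3: residuals A 17.8, B 58.7, C 52.7 → max 58.7 km
Point 4: residuals A 123.9, B 117.3, C 18.4 → max 123.9 km
Only Point 1 has all residuals ≈ 0.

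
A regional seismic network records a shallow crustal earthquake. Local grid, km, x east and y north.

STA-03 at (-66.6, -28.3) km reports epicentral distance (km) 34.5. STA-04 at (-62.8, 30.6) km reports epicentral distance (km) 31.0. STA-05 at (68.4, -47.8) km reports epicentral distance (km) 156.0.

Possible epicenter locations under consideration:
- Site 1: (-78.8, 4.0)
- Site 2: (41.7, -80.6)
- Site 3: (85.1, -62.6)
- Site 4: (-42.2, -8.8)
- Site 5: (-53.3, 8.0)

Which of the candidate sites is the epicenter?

For each candidate, compare |candidate − station| to the reported distance:
Site 1: residuals STA-03 0.0, STA-04 0.0, STA-05 0.0 → max 0.0 km
Site 2: residuals STA-03 85.8, STA-04 121.6, STA-05 113.7 → max 121.6 km
Site 3: residuals STA-03 121.0, STA-04 143.8, STA-05 133.7 → max 143.8 km
Site 4: residuals STA-03 3.3, STA-04 13.5, STA-05 38.7 → max 38.7 km
Site 5: residuals STA-03 4.2, STA-04 6.5, STA-05 22.1 → max 22.1 km
Only Site 1 has all residuals ≈ 0.

Site 1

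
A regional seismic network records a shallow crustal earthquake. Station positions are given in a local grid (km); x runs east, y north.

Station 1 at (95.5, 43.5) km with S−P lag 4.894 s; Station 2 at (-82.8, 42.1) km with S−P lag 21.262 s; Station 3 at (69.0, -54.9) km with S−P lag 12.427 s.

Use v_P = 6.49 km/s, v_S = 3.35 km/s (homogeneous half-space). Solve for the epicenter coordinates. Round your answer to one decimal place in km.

Distance from S−P lag: d = Δt · v_P v_S / (v_P − v_S) = Δt · (6.49·3.35)/(6.49−3.35) ≈ 6.9240·Δt.
So d_Station 1 = 33.89, d_Station 2 = 147.22, d_Station 3 = 86.05 km.
Circle about each station: (x − 95.5)² + (y − 43.5)² = 33.89²; (x + 82.8)² + (y − 42.1)² = 147.22²; (x − 69.0)² + (y + 54.9)² = 86.05².
Subtracting the Station 1 equation from the Station 2 and Station 3 equations removes the quadratic terms:
-356.6 x − 2.8 y = -22909.45
-53.0 x − 196.8 y = -9493.56
Solving the 2×2 system: x ≈ 64.0, y ≈ 31.0 km.

(64.0, 31.0)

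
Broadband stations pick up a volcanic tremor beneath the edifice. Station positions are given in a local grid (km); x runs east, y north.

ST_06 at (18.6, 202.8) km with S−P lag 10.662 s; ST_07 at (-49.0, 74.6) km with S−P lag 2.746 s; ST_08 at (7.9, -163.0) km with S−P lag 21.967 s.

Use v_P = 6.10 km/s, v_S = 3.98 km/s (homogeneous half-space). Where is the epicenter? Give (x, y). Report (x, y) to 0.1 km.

Distance from S−P lag: d = Δt · v_P v_S / (v_P − v_S) = Δt · (6.10·3.98)/(6.10−3.98) ≈ 11.4519·Δt.
So d_ST_06 = 122.10, d_ST_07 = 31.45, d_ST_08 = 251.56 km.
Circle about each station: (x − 18.6)² + (y − 202.8)² = 122.10²; (x + 49.0)² + (y − 74.6)² = 31.45²; (x − 7.9)² + (y + 163.0)² = 251.56².
Subtracting the ST_06 equation from the ST_07 and ST_08 equations removes the quadratic terms:
-135.2 x − 256.4 y = -19588.33
-21.4 x − 731.6 y = -63216.41
Solving the 2×2 system: x ≈ -20.1, y ≈ 87.0 km.

(-20.1, 87.0)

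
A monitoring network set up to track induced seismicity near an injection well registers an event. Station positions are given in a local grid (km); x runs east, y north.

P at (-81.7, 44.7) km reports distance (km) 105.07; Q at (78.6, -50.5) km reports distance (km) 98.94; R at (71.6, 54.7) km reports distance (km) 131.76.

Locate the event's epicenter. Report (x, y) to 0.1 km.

-19.8 km east, -40.2 km north

Circle about each station: (x + 81.7)² + (y − 44.7)² = 105.07²; (x − 78.6)² + (y + 50.5)² = 98.94²; (x − 71.6)² + (y − 54.7)² = 131.76².
Subtracting pairs of circle equations eliminates x²+y² and gives linear equations (the radical axes):
320.6 x − 190.4 y = 1305.81
306.6 x + 20.0 y = -6875.32
Solving the 2×2 system: x ≈ -19.8, y ≈ -40.2 km.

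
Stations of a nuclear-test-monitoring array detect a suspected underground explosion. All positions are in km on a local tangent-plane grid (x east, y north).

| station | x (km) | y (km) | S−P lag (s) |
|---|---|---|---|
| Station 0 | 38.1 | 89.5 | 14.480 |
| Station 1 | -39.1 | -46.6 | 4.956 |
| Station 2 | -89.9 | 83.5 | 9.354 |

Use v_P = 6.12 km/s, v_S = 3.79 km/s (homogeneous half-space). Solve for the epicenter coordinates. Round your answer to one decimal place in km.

x ≈ -68.8 km, y ≈ -7.2 km

Distance from S−P lag: d = Δt · v_P v_S / (v_P − v_S) = Δt · (6.12·3.79)/(6.12−3.79) ≈ 9.9548·Δt.
So d_Station 0 = 144.15, d_Station 1 = 49.34, d_Station 2 = 93.12 km.
Circle about each station: (x − 38.1)² + (y − 89.5)² = 144.15²; (x + 39.1)² + (y + 46.6)² = 49.34²; (x + 89.9)² + (y − 83.5)² = 93.12².
Subtracting the Station 0 equation from the Station 1 and Station 2 equations removes the quadratic terms:
-154.4 x − 272.2 y = 12583.30
-256.0 x − 12.0 y = 17700.29
Solving the 2×2 system: x ≈ -68.8, y ≈ -7.2 km.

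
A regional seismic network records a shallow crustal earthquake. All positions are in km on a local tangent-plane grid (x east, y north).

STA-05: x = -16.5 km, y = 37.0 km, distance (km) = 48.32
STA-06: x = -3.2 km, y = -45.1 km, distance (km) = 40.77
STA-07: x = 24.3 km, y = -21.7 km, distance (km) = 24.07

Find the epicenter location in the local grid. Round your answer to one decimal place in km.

x ≈ 6.5 km, y ≈ -5.5 km

Circle about each station: (x + 16.5)² + (y − 37.0)² = 48.32²; (x + 3.2)² + (y + 45.1)² = 40.77²; (x − 24.3)² + (y + 21.7)² = 24.07².
Subtracting the STA-05 equation from the STA-06 and STA-07 equations removes the quadratic terms:
26.6 x − 164.2 y = 1075.63
81.6 x − 117.4 y = 1175.59
Solving the 2×2 system: x ≈ 6.5, y ≈ -5.5 km.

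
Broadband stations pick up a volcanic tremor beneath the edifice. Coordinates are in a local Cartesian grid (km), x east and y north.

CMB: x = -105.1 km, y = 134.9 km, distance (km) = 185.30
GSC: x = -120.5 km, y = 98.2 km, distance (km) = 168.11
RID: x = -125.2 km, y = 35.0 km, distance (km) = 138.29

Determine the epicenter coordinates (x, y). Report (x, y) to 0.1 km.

Circle about each station: (x + 105.1)² + (y − 134.9)² = 185.30²; (x + 120.5)² + (y − 98.2)² = 168.11²; (x + 125.2)² + (y − 35.0)² = 138.29².
Subtracting pairs of circle equations eliminates x²+y² and gives linear equations (the radical axes):
-30.8 x − 73.4 y = 994.59
-40.2 x − 199.8 y = 2867.99
Solving the 2×2 system: x ≈ 3.7, y ≈ -15.1 km.

x ≈ 3.7 km, y ≈ -15.1 km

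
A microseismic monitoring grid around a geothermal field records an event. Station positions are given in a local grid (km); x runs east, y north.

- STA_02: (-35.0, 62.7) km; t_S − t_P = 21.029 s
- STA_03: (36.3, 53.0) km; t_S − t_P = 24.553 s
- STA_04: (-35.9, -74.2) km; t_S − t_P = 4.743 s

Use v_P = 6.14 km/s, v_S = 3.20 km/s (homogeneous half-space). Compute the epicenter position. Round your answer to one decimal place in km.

x ≈ -67.6 km, y ≈ -74.0 km

Distance from S−P lag: d = Δt · v_P v_S / (v_P − v_S) = Δt · (6.14·3.20)/(6.14−3.20) ≈ 6.6830·Δt.
So d_STA_02 = 140.54, d_STA_03 = 164.09, d_STA_04 = 31.70 km.
Circle about each station: (x + 35.0)² + (y − 62.7)² = 140.54²; (x − 36.3)² + (y − 53.0)² = 164.09²; (x + 35.9)² + (y + 74.2)² = 31.70².
Subtracting the STA_02 equation from the STA_03 and STA_04 equations removes the quadratic terms:
142.6 x − 19.4 y = -8203.64
-1.8 x − 273.8 y = 20384.76
Solving the 2×2 system: x ≈ -67.6, y ≈ -74.0 km.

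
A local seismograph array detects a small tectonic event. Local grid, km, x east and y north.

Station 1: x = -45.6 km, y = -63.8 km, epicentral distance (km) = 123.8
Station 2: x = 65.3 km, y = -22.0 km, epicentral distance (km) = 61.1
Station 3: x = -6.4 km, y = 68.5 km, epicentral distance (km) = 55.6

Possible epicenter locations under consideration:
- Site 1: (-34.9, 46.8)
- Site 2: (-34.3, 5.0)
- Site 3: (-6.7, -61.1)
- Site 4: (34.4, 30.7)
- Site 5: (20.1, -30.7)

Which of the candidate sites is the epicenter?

Site 4

For each candidate, compare |candidate − station| to the reported distance:
Site 1: residuals Station 1 12.7, Station 2 60.4, Station 3 19.8 → max 60.4 km
Site 2: residuals Station 1 54.1, Station 2 42.1, Station 3 13.8 → max 54.1 km
Site 3: residuals Station 1 84.8, Station 2 20.8, Station 3 74.0 → max 84.8 km
Site 4: residuals Station 1 0.0, Station 2 0.0, Station 3 0.0 → max 0.0 km
Site 5: residuals Station 1 50.2, Station 2 15.1, Station 3 47.1 → max 50.2 km
Only Site 4 has all residuals ≈ 0.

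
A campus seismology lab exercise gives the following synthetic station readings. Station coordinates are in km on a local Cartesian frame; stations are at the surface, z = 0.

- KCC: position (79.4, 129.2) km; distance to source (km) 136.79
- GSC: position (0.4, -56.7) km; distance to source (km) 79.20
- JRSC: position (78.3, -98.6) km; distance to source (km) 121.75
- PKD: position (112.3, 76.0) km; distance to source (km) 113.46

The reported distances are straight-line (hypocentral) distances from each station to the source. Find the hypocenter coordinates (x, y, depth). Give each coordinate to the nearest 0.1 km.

Each station gives a sphere (x−x_i)² + (y−y_i)² + z² = d_i² (stations at z=0).
Subtracting the KCC sphere from GSC and JRSC: z² cancels, leaving linear equations in x and y:
-158.0 x − 371.8 y = -7343.09
-2.2 x − 455.6 y = -3255.71
Solving: x ≈ 30.000, y ≈ 7.001 km (keep extra digits for the depth step; rounded: 30.0, 7.0).
Then from the KCC sphere: z² = 136.79² − (x − 79.4)² − (y − 129.2)² with x = 30.000, y = 7.001, so z ≈ 36.586 ≈ 36.6 km.

(30.0, 7.0, 36.6)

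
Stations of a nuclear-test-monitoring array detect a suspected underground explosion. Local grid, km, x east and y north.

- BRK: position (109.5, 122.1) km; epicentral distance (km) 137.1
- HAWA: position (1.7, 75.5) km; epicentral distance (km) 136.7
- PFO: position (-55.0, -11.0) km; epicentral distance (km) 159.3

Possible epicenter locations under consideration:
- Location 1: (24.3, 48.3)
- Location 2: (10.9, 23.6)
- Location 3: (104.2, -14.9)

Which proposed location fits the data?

Location 3

For each candidate, compare |candidate − station| to the reported distance:
Location 1: residuals BRK 24.4, HAWA 101.3, PFO 60.3 → max 101.3 km
Location 2: residuals BRK 2.3, HAWA 84.0, PFO 84.9 → max 84.9 km
Location 3: residuals BRK 0.0, HAWA 0.0, PFO 0.1 → max 0.1 km
Only Location 3 has all residuals ≈ 0.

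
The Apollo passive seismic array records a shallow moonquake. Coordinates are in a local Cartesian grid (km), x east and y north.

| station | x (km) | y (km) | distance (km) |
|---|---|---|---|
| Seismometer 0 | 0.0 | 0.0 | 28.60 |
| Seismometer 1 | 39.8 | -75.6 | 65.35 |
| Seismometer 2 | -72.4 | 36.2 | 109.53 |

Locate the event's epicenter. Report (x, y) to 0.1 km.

x ≈ 26.1 km, y ≈ -11.7 km

Circle about each station: x² + y² = 28.60²; (x − 39.8)² + (y + 75.6)² = 65.35²; (x + 72.4)² + (y − 36.2)² = 109.53².
Subtracting pairs of circle equations eliminates x²+y² and gives linear equations (the radical axes):
79.6 x − 151.2 y = 3846.74
-144.8 x + 72.4 y = -4626.66
Solving the 2×2 system: x ≈ 26.1, y ≈ -11.7 km.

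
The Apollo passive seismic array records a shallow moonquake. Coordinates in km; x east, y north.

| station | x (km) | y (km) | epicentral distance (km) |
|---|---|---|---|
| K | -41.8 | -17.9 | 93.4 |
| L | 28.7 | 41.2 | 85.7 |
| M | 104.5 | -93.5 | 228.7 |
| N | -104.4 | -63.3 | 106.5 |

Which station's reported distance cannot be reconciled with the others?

Solve using three stations at a time. Using K, L, M (subtract circle equations pairwise → linear system) gives (x, y) ≈ (-50.0, 75.1).
Distances from that point to each station vs reported:
  K: calculated 93.4 vs reported 93.4 → residual 0.0 km
  L: calculated 85.7 vs reported 85.7 → residual 0.0 km
  M: calculated 228.7 vs reported 228.7 → residual 0.0 km
  N: calculated 148.7 vs reported 106.5 → residual 42.2 km
K, L, M are mutually consistent (residuals ≈ 0); N is off by 42.2 km.

N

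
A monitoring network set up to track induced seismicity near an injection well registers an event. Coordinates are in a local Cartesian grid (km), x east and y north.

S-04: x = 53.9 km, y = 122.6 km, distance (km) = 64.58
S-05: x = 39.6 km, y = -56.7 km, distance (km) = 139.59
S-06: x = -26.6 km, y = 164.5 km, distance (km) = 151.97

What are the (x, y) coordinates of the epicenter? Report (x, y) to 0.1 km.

x ≈ 93.9 km, y ≈ 71.9 km

Circle about each station: (x − 53.9)² + (y − 122.6)² = 64.58²; (x − 39.6)² + (y + 56.7)² = 139.59²; (x + 26.6)² + (y − 164.5)² = 151.97².
Subtracting the S-04 equation from the S-05 and S-06 equations removes the quadratic terms:
-28.6 x − 358.6 y = -28467.71
-161.0 x + 83.8 y = -9092.46
Solving the 2×2 system: x ≈ 93.9, y ≈ 71.9 km.
Check against S-04 (with the unrounded x, y): √((x − 53.9)²+(y − 122.6)²) = 64.58 ≈ 64.58 km. ✓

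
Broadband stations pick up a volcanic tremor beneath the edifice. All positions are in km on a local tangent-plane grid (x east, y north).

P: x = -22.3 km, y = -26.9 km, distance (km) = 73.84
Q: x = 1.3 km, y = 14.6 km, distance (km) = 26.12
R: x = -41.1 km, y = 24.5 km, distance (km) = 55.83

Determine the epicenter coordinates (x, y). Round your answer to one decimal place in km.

(13.1, 37.9)

Circle about each station: (x + 22.3)² + (y + 26.9)² = 73.84²; (x − 1.3)² + (y − 14.6)² = 26.12²; (x + 41.1)² + (y − 24.5)² = 55.83².
Subtracting the P equation from the Q and R equations removes the quadratic terms:
47.2 x + 83.0 y = 3764.04
-37.6 x + 102.8 y = 3403.92
Solving the 2×2 system: x ≈ 13.1, y ≈ 37.9 km.
Check against P (with the unrounded x, y): √((x + 22.3)²+(y + 26.9)²) = 73.84 ≈ 73.84 km. ✓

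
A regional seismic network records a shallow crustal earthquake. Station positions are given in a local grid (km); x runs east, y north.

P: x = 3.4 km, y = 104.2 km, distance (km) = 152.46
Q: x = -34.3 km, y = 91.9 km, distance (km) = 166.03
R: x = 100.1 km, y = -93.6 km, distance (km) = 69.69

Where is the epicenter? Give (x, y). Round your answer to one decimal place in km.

(82.4, -26.2)

Circle about each station: (x − 3.4)² + (y − 104.2)² = 152.46²; (x + 34.3)² + (y − 91.9)² = 166.03²; (x − 100.1)² + (y + 93.6)² = 69.69².
Subtracting the P equation from the Q and R equations removes the quadratic terms:
-75.4 x − 24.6 y = -5569.01
193.4 x − 395.6 y = 26299.13
Solving the 2×2 system: x ≈ 82.4, y ≈ -26.2 km.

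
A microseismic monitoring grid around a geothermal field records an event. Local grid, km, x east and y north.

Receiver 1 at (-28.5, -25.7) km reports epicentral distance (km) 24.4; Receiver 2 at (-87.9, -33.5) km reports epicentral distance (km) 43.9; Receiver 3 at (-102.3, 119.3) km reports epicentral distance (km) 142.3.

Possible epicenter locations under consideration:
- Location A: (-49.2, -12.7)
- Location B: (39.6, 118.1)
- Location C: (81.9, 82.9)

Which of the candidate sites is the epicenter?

Location A

For each candidate, compare |candidate − station| to the reported distance:
Location A: residuals Receiver 1 0.0, Receiver 2 0.0, Receiver 3 0.0 → max 0.0 km
Location B: residuals Receiver 1 134.7, Receiver 2 154.2, Receiver 3 0.4 → max 154.2 km
Location C: residuals Receiver 1 130.5, Receiver 2 162.0, Receiver 3 45.5 → max 162.0 km
Only Location A has all residuals ≈ 0.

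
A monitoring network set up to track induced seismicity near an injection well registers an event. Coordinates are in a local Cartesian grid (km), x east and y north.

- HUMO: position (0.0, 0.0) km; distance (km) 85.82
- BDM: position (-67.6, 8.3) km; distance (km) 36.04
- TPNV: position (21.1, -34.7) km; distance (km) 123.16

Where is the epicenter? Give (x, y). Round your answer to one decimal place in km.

Circle about each station: x² + y² = 85.82²; (x + 67.6)² + (y − 8.3)² = 36.04²; (x − 21.1)² + (y + 34.7)² = 123.16².
Subtracting pairs of circle equations eliminates x²+y² and gives linear equations (the radical axes):
-135.2 x + 16.6 y = 10704.84
42.2 x − 69.4 y = -6154.01
Solving the 2×2 system: x ≈ -73.8, y ≈ 43.8 km.
Check against HUMO (with the unrounded x, y): √(x²+y²) = 85.82 ≈ 85.82 km. ✓

x ≈ -73.8 km, y ≈ 43.8 km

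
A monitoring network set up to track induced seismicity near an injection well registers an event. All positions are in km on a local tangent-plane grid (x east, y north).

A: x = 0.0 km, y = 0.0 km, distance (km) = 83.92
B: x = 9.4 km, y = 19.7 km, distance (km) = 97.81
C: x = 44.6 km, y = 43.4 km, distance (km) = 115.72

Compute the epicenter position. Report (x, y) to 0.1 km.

Circle about each station: x² + y² = 83.92²; (x − 9.4)² + (y − 19.7)² = 97.81²; (x − 44.6)² + (y − 43.4)² = 115.72².
Subtracting pairs of circle equations eliminates x²+y² and gives linear equations (the radical axes):
18.8 x + 39.4 y = -2047.78
89.2 x + 86.8 y = -2475.83
Solving the 2×2 system: x ≈ 42.6, y ≈ -72.3 km.
Check against A (with the unrounded x, y): √(x²+y²) = 83.92 ≈ 83.92 km. ✓

42.6 km east, -72.3 km north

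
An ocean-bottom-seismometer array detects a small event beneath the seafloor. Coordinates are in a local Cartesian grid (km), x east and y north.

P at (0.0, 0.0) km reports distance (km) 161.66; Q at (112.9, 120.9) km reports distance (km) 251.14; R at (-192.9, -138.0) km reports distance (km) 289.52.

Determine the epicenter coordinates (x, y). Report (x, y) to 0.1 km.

x ≈ 96.5 km, y ≈ -129.7 km

Circle about each station: x² + y² = 161.66²; (x − 112.9)² + (y − 120.9)² = 251.14²; (x + 192.9)² + (y + 138.0)² = 289.52².
Subtracting the P equation from the Q and R equations removes the quadratic terms:
225.8 x + 241.8 y = -9574.12
-385.8 x − 276.0 y = -1433.46
Solving the 2×2 system: x ≈ 96.5, y ≈ -129.7 km.
Check against P (with the unrounded x, y): √(x²+y²) = 161.71 ≈ 161.66 km. ✓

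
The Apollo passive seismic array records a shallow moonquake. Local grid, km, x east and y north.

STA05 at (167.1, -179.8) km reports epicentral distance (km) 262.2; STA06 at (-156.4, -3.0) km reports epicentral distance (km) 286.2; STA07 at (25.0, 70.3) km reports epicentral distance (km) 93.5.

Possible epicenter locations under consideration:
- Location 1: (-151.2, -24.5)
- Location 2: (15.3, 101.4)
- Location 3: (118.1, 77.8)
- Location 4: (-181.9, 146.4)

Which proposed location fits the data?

For each candidate, compare |candidate − station| to the reported distance:
Location 1: residuals STA05 92.0, STA06 264.1, STA07 106.6 → max 264.1 km
Location 2: residuals STA05 57.4, STA06 85.3, STA07 60.9 → max 85.3 km
Location 3: residuals STA05 0.0, STA06 0.1, STA07 0.1 → max 0.1 km
Location 4: residuals STA05 215.5, STA06 134.6, STA07 127.0 → max 215.5 km
Only Location 3 has all residuals ≈ 0.

Location 3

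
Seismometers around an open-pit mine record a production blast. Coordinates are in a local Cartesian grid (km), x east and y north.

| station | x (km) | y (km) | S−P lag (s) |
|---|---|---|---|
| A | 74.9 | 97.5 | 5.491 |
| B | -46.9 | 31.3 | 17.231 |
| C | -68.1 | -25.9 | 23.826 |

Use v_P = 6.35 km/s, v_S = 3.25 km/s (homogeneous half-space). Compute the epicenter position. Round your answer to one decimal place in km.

63.4 km east, 62.8 km north

Distance from S−P lag: d = Δt · v_P v_S / (v_P − v_S) = Δt · (6.35·3.25)/(6.35−3.25) ≈ 6.6573·Δt.
So d_A = 36.56, d_B = 114.71, d_C = 158.62 km.
Circle about each station: (x − 74.9)² + (y − 97.5)² = 36.56²; (x + 46.9)² + (y − 31.3)² = 114.71²; (x + 68.1)² + (y + 25.9)² = 158.62².
Subtracting pairs of circle equations eliminates x²+y² and gives linear equations (the radical axes):
-243.6 x − 132.4 y = -23758.71
-286.0 x − 246.8 y = -33631.51
Solving the 2×2 system: x ≈ 63.4, y ≈ 62.8 km.
Check against A (with the unrounded x, y): √((x − 74.9)²+(y − 97.5)²) = 36.55 ≈ 36.56 km. ✓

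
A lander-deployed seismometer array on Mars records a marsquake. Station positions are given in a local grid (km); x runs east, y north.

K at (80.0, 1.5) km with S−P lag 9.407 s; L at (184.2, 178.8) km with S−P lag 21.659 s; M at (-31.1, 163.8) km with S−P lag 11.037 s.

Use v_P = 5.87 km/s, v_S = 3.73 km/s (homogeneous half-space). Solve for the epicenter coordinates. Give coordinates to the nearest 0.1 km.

Distance from S−P lag: d = Δt · v_P v_S / (v_P − v_S) = Δt · (5.87·3.73)/(5.87−3.73) ≈ 10.2314·Δt.
So d_K = 96.25, d_L = 221.60, d_M = 112.92 km.
Circle about each station: (x − 80.0)² + (y − 1.5)² = 96.25²; (x − 184.2)² + (y − 178.8)² = 221.60²; (x + 31.1)² + (y − 163.8)² = 112.92².
Subtracting pairs of circle equations eliminates x²+y² and gives linear equations (the radical axes):
208.4 x + 354.6 y = 19654.33
-222.2 x + 324.6 y = 17908.54
Solving the 2×2 system: x ≈ 0.2, y ≈ 55.3 km.
Check against K (with the unrounded x, y): √((x − 80.0)²+(y − 1.5)²) = 96.25 ≈ 96.25 km. ✓

x ≈ 0.2 km, y ≈ 55.3 km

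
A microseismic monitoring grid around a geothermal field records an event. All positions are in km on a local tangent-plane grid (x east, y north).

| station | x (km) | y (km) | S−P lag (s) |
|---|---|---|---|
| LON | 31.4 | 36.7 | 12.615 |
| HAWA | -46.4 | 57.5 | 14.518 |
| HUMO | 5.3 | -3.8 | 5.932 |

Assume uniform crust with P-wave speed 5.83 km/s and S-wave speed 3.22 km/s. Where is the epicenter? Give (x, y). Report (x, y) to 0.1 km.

x ≈ -14.1 km, y ≈ -41.8 km

Distance from S−P lag: d = Δt · v_P v_S / (v_P − v_S) = Δt · (5.83·3.22)/(5.83−3.22) ≈ 7.1926·Δt.
So d_LON = 90.73, d_HAWA = 104.42, d_HUMO = 42.67 km.
Circle about each station: (x − 31.4)² + (y − 36.7)² = 90.73²; (x + 46.4)² + (y − 57.5)² = 104.42²; (x − 5.3)² + (y + 3.8)² = 42.67².
Subtracting pairs of circle equations eliminates x²+y² and gives linear equations (the radical axes):
-155.6 x + 41.6 y = 454.76
-52.2 x − 81.0 y = 4120.88
Solving the 2×2 system: x ≈ -14.1, y ≈ -41.8 km.
Check against LON (with the unrounded x, y): √((x − 31.4)²+(y − 36.7)²) = 90.72 ≈ 90.73 km. ✓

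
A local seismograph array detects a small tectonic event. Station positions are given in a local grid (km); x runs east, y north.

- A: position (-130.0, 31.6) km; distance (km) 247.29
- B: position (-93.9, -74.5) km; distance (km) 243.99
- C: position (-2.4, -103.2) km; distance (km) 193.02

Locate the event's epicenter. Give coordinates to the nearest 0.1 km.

Circle about each station: (x + 130.0)² + (y − 31.6)² = 247.29²; (x + 93.9)² + (y + 74.5)² = 243.99²; (x + 2.4)² + (y + 103.2)² = 193.02².
Subtracting the A equation from the B and C equations removes the quadratic terms:
72.2 x − 212.2 y = -1909.88
255.2 x − 269.6 y = 16653.06
Solving the 2×2 system: x ≈ 116.7, y ≈ 48.7 km.
Check against A (with the unrounded x, y): √((x + 130.0)²+(y − 31.6)²) = 247.31 ≈ 247.29 km. ✓

x ≈ 116.7 km, y ≈ 48.7 km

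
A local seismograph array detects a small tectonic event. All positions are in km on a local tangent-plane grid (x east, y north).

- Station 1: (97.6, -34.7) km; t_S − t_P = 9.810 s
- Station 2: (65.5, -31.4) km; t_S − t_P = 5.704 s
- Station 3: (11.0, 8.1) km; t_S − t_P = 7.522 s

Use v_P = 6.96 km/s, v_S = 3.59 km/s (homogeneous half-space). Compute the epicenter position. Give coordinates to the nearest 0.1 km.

(25.7, -45.7)

Distance from S−P lag: d = Δt · v_P v_S / (v_P − v_S) = Δt · (6.96·3.59)/(6.96−3.59) ≈ 7.4144·Δt.
So d_Station 1 = 72.73, d_Station 2 = 42.29, d_Station 3 = 55.77 km.
Circle about each station: (x − 97.6)² + (y + 34.7)² = 72.73²; (x − 65.5)² + (y + 31.4)² = 42.29²; (x − 11.0)² + (y − 8.1)² = 55.77².
Subtracting the Station 1 equation from the Station 2 and Station 3 equations removes the quadratic terms:
-64.2 x + 6.6 y = -1952.43
-173.2 x + 85.6 y = -8363.88
Solving the 2×2 system: x ≈ 25.7, y ≈ -45.7 km.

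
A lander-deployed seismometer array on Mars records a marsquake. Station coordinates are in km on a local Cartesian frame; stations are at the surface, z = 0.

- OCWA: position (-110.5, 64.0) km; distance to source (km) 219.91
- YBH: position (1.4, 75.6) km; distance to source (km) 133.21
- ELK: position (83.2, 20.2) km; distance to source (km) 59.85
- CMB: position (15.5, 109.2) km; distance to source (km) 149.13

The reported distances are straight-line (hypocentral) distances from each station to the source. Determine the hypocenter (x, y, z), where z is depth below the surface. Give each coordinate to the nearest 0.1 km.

Each station gives a sphere (x−x_i)² + (y−y_i)² + z² = d_i² (stations at z=0).
Subtracting the OCWA sphere from YBH and ELK: z² cancels, leaving linear equations in x and y:
223.8 x + 23.2 y = 20026.57
387.4 x − 87.6 y = 35802.42
Solving: x ≈ 90.406, y ≈ -8.893 km (keep extra digits for the depth step; rounded: 90.4, -8.9).
Then from the OCWA sphere: z² = 219.91² − (x + 110.5)² − (y − 64.0)² with x = 90.406, y = -8.893, so z ≈ 51.805 ≈ 51.8 km.
Check against CMB (with the unrounded solution): distance 149.13 ≈ 149.13 km. ✓

(90.4, -8.9, 51.8)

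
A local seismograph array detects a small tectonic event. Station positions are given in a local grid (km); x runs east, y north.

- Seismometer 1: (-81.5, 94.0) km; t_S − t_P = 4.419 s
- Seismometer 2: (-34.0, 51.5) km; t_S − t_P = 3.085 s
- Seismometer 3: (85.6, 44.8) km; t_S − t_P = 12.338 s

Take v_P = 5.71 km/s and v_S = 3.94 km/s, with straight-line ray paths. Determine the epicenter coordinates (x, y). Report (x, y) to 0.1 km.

Distance from S−P lag: d = Δt · v_P v_S / (v_P − v_S) = Δt · (5.71·3.94)/(5.71−3.94) ≈ 12.7104·Δt.
So d_Seismometer 1 = 56.17, d_Seismometer 2 = 39.21, d_Seismometer 3 = 156.82 km.
Circle about each station: (x + 81.5)² + (y − 94.0)² = 56.17²; (x + 34.0)² + (y − 51.5)² = 39.21²; (x − 85.6)² + (y − 44.8)² = 156.82².
Subtracting pairs of circle equations eliminates x²+y² and gives linear equations (the radical axes):
95.0 x − 85.0 y = -10052.36
334.2 x − 98.4 y = -27581.29
Solving the 2×2 system: x ≈ -71.1, y ≈ 38.8 km.
Check against Seismometer 1 (with the unrounded x, y): √((x + 81.5)²+(y − 94.0)²) = 56.18 ≈ 56.17 km. ✓

-71.1 km east, 38.8 km north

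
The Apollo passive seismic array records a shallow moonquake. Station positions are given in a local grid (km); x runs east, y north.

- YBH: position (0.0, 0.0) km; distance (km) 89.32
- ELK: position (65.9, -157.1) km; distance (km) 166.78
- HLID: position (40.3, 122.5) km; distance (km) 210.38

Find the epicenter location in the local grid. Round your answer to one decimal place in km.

Circle about each station: x² + y² = 89.32²; (x − 65.9)² + (y + 157.1)² = 166.78²; (x − 40.3)² + (y − 122.5)² = 210.38².
Subtracting pairs of circle equations eliminates x²+y² and gives linear equations (the radical axes):
131.8 x − 314.2 y = 9185.71
80.6 x + 245.0 y = -19651.34
Solving the 2×2 system: x ≈ -68.1, y ≈ -57.8 km.

(-68.1, -57.8)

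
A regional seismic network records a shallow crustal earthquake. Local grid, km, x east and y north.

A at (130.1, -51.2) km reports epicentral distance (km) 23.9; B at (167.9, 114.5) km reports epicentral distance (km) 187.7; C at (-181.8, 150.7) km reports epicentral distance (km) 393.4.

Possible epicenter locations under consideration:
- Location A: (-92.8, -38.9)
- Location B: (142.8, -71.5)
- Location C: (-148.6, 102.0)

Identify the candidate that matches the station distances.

For each candidate, compare |candidate − station| to the reported distance:
Location A: residuals A 199.3, B 114.8, C 184.0 → max 199.3 km
Location B: residuals A 0.0, B 0.0, C 0.0 → max 0.0 km
Location C: residuals A 294.1, B 129.0, C 334.5 → max 334.5 km
Only Location B has all residuals ≈ 0.

Location B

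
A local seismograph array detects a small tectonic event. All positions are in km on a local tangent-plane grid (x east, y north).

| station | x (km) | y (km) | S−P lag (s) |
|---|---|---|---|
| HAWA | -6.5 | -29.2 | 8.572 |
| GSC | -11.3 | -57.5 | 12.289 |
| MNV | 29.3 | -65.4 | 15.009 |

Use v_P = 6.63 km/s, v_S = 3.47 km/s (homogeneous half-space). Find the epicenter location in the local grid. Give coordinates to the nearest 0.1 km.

Distance from S−P lag: d = Δt · v_P v_S / (v_P − v_S) = Δt · (6.63·3.47)/(6.63−3.47) ≈ 7.2804·Δt.
So d_HAWA = 62.41, d_GSC = 89.47, d_MNV = 109.27 km.
Circle about each station: (x + 6.5)² + (y + 29.2)² = 62.41²; (x + 11.3)² + (y + 57.5)² = 89.47²; (x − 29.3)² + (y + 65.4)² = 109.27².
Subtracting pairs of circle equations eliminates x²+y² and gives linear equations (the radical axes):
-9.6 x − 56.6 y = -1570.82
71.6 x − 72.4 y = -3804.16
Solving the 2×2 system: x ≈ -21.4, y ≈ 31.4 km.
Check against HAWA (with the unrounded x, y): √((x + 6.5)²+(y + 29.2)²) = 62.39 ≈ 62.41 km. ✓

(-21.4, 31.4)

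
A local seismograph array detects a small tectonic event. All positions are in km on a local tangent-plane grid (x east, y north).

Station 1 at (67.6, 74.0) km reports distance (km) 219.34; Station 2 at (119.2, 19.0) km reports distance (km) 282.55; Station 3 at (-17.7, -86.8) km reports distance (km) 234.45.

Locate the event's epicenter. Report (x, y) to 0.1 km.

-149.2 km east, 107.3 km north

Circle about each station: (x − 67.6)² + (y − 74.0)² = 219.34²; (x − 119.2)² + (y − 19.0)² = 282.55²; (x + 17.7)² + (y + 86.8)² = 234.45².
Subtracting pairs of circle equations eliminates x²+y² and gives linear equations (the radical axes):
103.2 x − 110.0 y = -27200.59
-170.6 x − 321.6 y = -9055.00
Solving the 2×2 system: x ≈ -149.2, y ≈ 107.3 km.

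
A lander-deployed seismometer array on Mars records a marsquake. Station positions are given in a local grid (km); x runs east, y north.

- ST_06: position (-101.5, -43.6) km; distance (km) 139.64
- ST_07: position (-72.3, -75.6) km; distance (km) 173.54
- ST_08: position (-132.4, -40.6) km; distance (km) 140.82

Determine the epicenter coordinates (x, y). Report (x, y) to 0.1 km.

Circle about each station: (x + 101.5)² + (y + 43.6)² = 139.64²; (x + 72.3)² + (y + 75.6)² = 173.54²; (x + 132.4)² + (y + 40.6)² = 140.82².
Subtracting the ST_06 equation from the ST_07 and ST_08 equations removes the quadratic terms:
58.4 x − 64.0 y = -11877.36
-61.8 x + 6.0 y = 6643.97
Solving the 2×2 system: x ≈ -98.2, y ≈ 96.0 km.

(-98.2, 96.0)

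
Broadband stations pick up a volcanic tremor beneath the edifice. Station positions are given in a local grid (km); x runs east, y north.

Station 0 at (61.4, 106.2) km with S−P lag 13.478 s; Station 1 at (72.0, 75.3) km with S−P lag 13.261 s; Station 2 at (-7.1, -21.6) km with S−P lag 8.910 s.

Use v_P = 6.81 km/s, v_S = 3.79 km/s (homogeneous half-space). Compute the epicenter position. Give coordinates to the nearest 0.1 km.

(-38.0, 48.0)

Distance from S−P lag: d = Δt · v_P v_S / (v_P − v_S) = Δt · (6.81·3.79)/(6.81−3.79) ≈ 8.5463·Δt.
So d_Station 0 = 115.19, d_Station 1 = 113.33, d_Station 2 = 76.15 km.
Circle about each station: (x − 61.4)² + (y − 106.2)² = 115.19²; (x − 72.0)² + (y − 75.3)² = 113.33²; (x + 7.1)² + (y + 21.6)² = 76.15².
Subtracting the Station 0 equation from the Station 1 and Station 2 equations removes the quadratic terms:
21.2 x − 61.8 y = -3769.26
-137.0 x − 255.6 y = -7061.52
Solving the 2×2 system: x ≈ -38.0, y ≈ 48.0 km.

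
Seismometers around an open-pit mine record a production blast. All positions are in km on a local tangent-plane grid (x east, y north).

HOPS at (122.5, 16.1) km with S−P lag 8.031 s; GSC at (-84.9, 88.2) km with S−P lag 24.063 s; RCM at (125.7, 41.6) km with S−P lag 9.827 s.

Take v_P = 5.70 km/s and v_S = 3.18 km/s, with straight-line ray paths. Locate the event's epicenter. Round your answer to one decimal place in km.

(66.1, 3.6)

Distance from S−P lag: d = Δt · v_P v_S / (v_P − v_S) = Δt · (5.70·3.18)/(5.70−3.18) ≈ 7.1929·Δt.
So d_HOPS = 57.77, d_GSC = 173.08, d_RCM = 70.68 km.
Circle about each station: (x − 122.5)² + (y − 16.1)² = 57.77²; (x + 84.9)² + (y − 88.2)² = 173.08²; (x − 125.7)² + (y − 41.6)² = 70.68².
Subtracting the HOPS equation from the GSC and RCM equations removes the quadratic terms:
-414.8 x + 144.2 y = -26897.52
6.4 x + 51.0 y = 607.30
Solving the 2×2 system: x ≈ 66.1, y ≈ 3.6 km.
Check against HOPS (with the unrounded x, y): √((x − 122.5)²+(y − 16.1)²) = 57.77 ≈ 57.77 km. ✓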